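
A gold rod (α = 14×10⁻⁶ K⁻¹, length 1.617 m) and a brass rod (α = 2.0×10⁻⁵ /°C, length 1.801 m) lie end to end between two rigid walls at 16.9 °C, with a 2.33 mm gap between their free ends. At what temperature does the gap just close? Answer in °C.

T = 56.6 °C

Gap closes when ΔL₁ + ΔL₂ = 2.33 mm = 2.33×10⁻³ m
(α₁L₁ + α₂L₂)ΔT = g
α₁L₁ + α₂L₂ = 14×10⁻⁶×1.617 + 2.0×10⁻⁵×1.801 = 5.8658×10⁻⁵ m/K
ΔT = 2.33×10⁻³ / 5.8658×10⁻⁵ = 39.722 K
T = 16.9 + 39.722 = 56.622 °C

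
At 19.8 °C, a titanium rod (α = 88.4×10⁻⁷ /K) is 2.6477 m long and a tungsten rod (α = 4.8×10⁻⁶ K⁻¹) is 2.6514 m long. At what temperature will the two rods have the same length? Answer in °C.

T = 366.3 °C

L₁(1 + α₁ΔT) = L₂(1 + α₂ΔT) ⇒ ΔT = (L₂ − L₁)/(α₁L₁ − α₂L₂)
L₂ − L₁ = 2.6514 − 2.6477 = 3.70×10⁻³ m
α₁L₁ − α₂L₂ = 88.4×10⁻⁷×2.6477 − 4.8×10⁻⁶×2.6514 = 1.0678948×10⁻⁵ m/K
ΔT = 3.70×10⁻³ / 1.0678948×10⁻⁵ = 346.476 K
T = 19.8 + 346.476 = 366.276 °C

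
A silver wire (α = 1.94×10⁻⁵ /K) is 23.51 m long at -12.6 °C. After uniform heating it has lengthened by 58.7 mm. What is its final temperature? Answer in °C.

T = 116 °C

ΔL = αL₀ΔT ⇒ ΔT = ΔL / (αL₀)
ΔT = 58.7×10⁻³ m / (1.94×10⁻⁵ × 23.51 m) = 128.70 K
T = -12.6 + 128.70 = 116.10 °C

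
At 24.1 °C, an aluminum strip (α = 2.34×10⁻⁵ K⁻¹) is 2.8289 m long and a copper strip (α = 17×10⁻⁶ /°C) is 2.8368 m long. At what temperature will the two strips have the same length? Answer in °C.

T = 463.7 °C

Equal length when α₁L₁ΔT − α₂L₂ΔT = L₂ − L₁ = 7.90×10⁻³ m
α₁L₁ = 6.619626×10⁻⁵, α₂L₂ = 4.82256×10⁻⁵ → Δ(αL) = 1.797066×10⁻⁵ m/K
ΔT = 7.90×10⁻³ / 1.797066×10⁻⁵ = 439.605 K, so T = 24.1 + 439.605 = 463.705 °C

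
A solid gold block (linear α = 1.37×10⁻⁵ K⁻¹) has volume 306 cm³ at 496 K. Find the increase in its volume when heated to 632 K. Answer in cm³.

Isotropic solid: β ≈ 3α = 4.1×10⁻⁵ /K; ΔT = 136 K
ΔV = 3αV₀ΔT = 3(1.37×10⁻⁵)(306)(136) = 1.71 cm³

ΔV = 1.71 cm³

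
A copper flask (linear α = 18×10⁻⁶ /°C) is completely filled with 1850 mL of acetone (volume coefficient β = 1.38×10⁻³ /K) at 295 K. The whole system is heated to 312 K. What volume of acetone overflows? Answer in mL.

41.7 mL

The flask also expands: β_container ≈ 3α = 5.4×10⁻⁵ /K
Net overflow = V₀(β_liq − 3α_cont)ΔT
β − 3α = 1.38×10⁻³ − 5.4×10⁻⁵ = 1.326×10⁻³ /K; ΔT = 17 K
ΔV = 1850 × 1.326×10⁻³ × 17 = 41.7 mL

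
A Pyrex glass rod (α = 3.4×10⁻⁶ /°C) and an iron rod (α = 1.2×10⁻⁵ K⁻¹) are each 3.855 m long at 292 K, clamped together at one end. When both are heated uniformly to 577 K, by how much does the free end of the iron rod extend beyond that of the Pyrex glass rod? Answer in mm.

9.45 mm

ΔT = 285 K
Pyrex glass: ΔL = 3.4×10⁻⁶ × 3.855 m × 285 = 3.7355×10⁻³ m = 3.7355 mm
iron: ΔL = 1.2×10⁻⁵ × 3.855 m × 285 = 1.3184×10⁻² m = 13.184 mm
difference = 13.184 − 3.7355 = 9.4485 mm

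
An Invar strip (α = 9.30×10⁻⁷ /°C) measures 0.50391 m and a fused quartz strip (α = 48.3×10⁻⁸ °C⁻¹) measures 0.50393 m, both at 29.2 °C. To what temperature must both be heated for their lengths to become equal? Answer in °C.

T = 118.0 °C

Equal length when α₁L₁ΔT − α₂L₂ΔT = L₂ − L₁ = 2.00×10⁻⁵ m
α₁L₁ = 4.686363×10⁻⁷, α₂L₂ = 2.4339819×10⁻⁷ → Δ(αL) = 2.2523811×10⁻⁷ m/K
ΔT = 2.00×10⁻⁵ / 2.2523811×10⁻⁷ = 88.795 K, so T = 29.2 + 88.795 = 117.995 °C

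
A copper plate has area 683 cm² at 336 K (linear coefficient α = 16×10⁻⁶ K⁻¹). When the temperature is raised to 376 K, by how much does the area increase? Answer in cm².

Area coefficient ≈ 2α; |ΔT| = 40 K
ΔA = 2αA₀ΔT = 2(16×10⁻⁶)(683)(40) = 0.874 cm²

ΔA = 0.874 cm²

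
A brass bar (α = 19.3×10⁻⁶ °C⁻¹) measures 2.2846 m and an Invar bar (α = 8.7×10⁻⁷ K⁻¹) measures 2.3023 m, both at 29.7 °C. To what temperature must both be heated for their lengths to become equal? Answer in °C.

T = 450.2 °C

L₁(1 + α₁ΔT) = L₂(1 + α₂ΔT) ⇒ ΔT = (L₂ − L₁)/(α₁L₁ − α₂L₂)
L₂ − L₁ = 2.3023 − 2.2846 = 1.77×10⁻² m
α₁L₁ − α₂L₂ = 19.3×10⁻⁶×2.2846 − 8.7×10⁻⁷×2.3023 = 4.2089779×10⁻⁵ m/K
ΔT = 1.77×10⁻² / 4.2089779×10⁻⁵ = 420.530 K
T = 29.7 + 420.530 = 450.230 °C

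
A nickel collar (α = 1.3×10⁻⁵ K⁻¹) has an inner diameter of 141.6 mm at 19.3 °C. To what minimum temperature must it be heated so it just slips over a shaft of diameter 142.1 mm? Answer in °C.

T = 291 °C

Required Δd = 142.1 − 141.6 = 0.5 mm
Δd = αd₀ΔT ⇒ ΔT = Δd/(αd₀) = 0.5 / (1.3×10⁻⁵ × 141.6) = 271.62 K
T_min = 19.3 + 271.62 = 290.92 °C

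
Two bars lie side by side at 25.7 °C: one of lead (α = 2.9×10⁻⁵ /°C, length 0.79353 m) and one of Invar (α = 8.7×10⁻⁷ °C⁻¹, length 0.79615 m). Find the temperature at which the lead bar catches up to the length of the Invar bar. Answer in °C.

Equal length when α₁L₁ΔT − α₂L₂ΔT = L₂ − L₁ = 2.62×10⁻³ m
α₁L₁ = 2.301237×10⁻⁵, α₂L₂ = 6.926505×10⁻⁷ → Δ(αL) = 2.23197195×10⁻⁵ m/K
ΔT = 2.62×10⁻³ / 2.23197195×10⁻⁵ = 117.385 K, so T = 25.7 + 117.385 = 143.085 °C

T = 143.1 °C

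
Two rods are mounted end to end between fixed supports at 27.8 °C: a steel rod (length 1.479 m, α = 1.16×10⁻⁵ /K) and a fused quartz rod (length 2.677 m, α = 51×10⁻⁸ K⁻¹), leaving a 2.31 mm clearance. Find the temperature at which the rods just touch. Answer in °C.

α₁L₁ = 1.71564×10⁻⁵ m/K, α₂L₂ = 1.36527×10⁻⁶ m/K → total 1.852167×10⁻⁵ m/K
ΔT = g/(α₁L₁+α₂L₂) = 2.31×10⁻³ / 1.852167×10⁻⁵ = 124.72 K
T = 27.8 + 124.72 = 152.52 °C

T = 153 °C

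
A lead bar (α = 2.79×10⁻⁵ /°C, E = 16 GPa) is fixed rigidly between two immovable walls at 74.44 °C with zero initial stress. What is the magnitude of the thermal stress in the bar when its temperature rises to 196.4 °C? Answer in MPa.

Fully constrained: the free strain ε = αΔT is blocked, so σ = Eε = EαΔT.
|ΔT| = 121.96 K
σ = 16.0×10⁹ × 2.79×10⁻⁵ × 121.96 = 5.44×10⁷ Pa

σ = 54.4 MPa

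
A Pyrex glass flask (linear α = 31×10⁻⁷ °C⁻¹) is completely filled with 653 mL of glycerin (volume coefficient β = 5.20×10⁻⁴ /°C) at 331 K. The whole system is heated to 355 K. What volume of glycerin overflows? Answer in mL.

8.00 mL

The flask also expands: β_container ≈ 3α = 9.3×10⁻⁶ /K
Net overflow = V₀(β_liq − 3α_cont)ΔT
β − 3α = 5.20×10⁻⁴ − 9.3×10⁻⁶ = 5.107×10⁻⁴ /K; ΔT = 24 K
ΔV = 653 × 5.107×10⁻⁴ × 24 = 8.00 mL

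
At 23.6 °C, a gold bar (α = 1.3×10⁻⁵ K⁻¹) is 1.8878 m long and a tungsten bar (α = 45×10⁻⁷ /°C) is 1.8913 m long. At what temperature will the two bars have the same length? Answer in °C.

Equal length when α₁L₁ΔT − α₂L₂ΔT = L₂ − L₁ = 3.50×10⁻³ m
α₁L₁ = 2.45414×10⁻⁵, α₂L₂ = 8.51085×10⁻⁶ → Δ(αL) = 1.603055×10⁻⁵ m/K
ΔT = 3.50×10⁻³ / 1.603055×10⁻⁵ = 218.333 K, so T = 23.6 + 218.333 = 241.933 °C

T = 241.9 °C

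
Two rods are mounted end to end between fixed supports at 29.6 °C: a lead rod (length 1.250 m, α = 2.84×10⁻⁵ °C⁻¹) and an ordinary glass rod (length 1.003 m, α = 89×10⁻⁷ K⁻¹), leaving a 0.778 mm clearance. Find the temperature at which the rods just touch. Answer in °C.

T = 47.1 °C

α₁L₁ = 3.550×10⁻⁵ m/K, α₂L₂ = 8.9267×10⁻⁶ m/K → total 4.44267×10⁻⁵ m/K
ΔT = g/(α₁L₁+α₂L₂) = 7.78×10⁻⁴ / 4.44267×10⁻⁵ = 17.512 K
T = 29.6 + 17.512 = 47.112 °C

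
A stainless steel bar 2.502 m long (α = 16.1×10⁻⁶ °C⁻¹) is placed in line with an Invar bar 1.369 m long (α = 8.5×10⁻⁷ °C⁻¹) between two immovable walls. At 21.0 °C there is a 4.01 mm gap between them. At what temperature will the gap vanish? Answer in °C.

Gap closes when ΔL₁ + ΔL₂ = 4.01 mm = 4.01×10⁻³ m
(α₁L₁ + α₂L₂)ΔT = g
α₁L₁ + α₂L₂ = 16.1×10⁻⁶×2.502 + 8.5×10⁻⁷×1.369 = 4.144585×10⁻⁵ m/K
ΔT = 4.01×10⁻³ / 4.144585×10⁻⁵ = 96.75 K
T = 21.0 + 96.75 = 117.75 °C

T = 118 °C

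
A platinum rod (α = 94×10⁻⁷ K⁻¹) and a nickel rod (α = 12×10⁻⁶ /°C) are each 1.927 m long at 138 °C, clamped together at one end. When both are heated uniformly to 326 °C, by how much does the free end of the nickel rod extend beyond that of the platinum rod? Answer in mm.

0.942 mm

ΔT = 188 K
platinum: ΔL = 94×10⁻⁷ × 1.927 m × 188 = 3.4054×10⁻³ m = 3.4054 mm
nickel: ΔL = 12×10⁻⁶ × 1.927 m × 188 = 4.3473×10⁻³ m = 4.3473 mm
difference = 4.3473 − 3.4054 = 0.9419 mm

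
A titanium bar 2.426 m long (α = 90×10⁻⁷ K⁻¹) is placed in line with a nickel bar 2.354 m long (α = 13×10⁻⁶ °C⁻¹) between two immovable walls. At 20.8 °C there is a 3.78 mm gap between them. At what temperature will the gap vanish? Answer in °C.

α₁L₁ = 2.1834×10⁻⁵ m/K, α₂L₂ = 3.0602×10⁻⁵ m/K → total 5.2436×10⁻⁵ m/K
ΔT = g/(α₁L₁+α₂L₂) = 3.78×10⁻³ / 5.2436×10⁻⁵ = 72.088 K
T = 20.8 + 72.088 = 92.888 °C

T = 92.9 °C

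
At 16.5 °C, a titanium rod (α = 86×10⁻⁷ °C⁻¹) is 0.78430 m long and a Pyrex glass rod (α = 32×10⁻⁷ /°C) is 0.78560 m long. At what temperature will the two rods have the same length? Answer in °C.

T = 323.8 °C

Equal length when α₁L₁ΔT − α₂L₂ΔT = L₂ − L₁ = 1.30×10⁻³ m
α₁L₁ = 6.74498×10⁻⁶, α₂L₂ = 2.51392×10⁻⁶ → Δ(αL) = 4.23106×10⁻⁶ m/K
ΔT = 1.30×10⁻³ / 4.23106×10⁻⁶ = 307.252 K, so T = 16.5 + 307.252 = 323.752 °C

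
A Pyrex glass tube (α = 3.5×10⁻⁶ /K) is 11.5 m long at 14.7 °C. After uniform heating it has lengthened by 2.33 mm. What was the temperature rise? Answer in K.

ΔT = 57.9 K

ΔL = αL₀ΔT ⇒ ΔT = ΔL / (αL₀)
ΔT = 2.33×10⁻³ m / (3.5×10⁻⁶ × 11.5 m) = 57.888 K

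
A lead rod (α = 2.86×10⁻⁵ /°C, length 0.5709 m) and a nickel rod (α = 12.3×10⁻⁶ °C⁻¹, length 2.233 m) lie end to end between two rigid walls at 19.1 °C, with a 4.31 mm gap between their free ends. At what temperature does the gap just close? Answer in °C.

T = 118 °C

Gap closes when ΔL₁ + ΔL₂ = 4.31 mm = 4.31×10⁻³ m
(α₁L₁ + α₂L₂)ΔT = g
α₁L₁ + α₂L₂ = 2.86×10⁻⁵×0.5709 + 12.3×10⁻⁶×2.233 = 4.379364×10⁻⁵ m/K
ΔT = 4.31×10⁻³ / 4.379364×10⁻⁵ = 98.42 K
T = 19.1 + 98.42 = 117.52 °C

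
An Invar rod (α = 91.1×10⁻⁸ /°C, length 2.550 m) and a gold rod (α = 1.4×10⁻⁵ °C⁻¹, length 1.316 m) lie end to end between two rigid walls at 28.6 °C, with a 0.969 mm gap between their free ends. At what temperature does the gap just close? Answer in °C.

α₁L₁ = 2.32305×10⁻⁶ m/K, α₂L₂ = 1.8424×10⁻⁵ m/K → total 2.074705×10⁻⁵ m/K
ΔT = g/(α₁L₁+α₂L₂) = 9.69×10⁻⁴ / 2.074705×10⁻⁵ = 46.705 K
T = 28.6 + 46.705 = 75.305 °C

T = 75.3 °C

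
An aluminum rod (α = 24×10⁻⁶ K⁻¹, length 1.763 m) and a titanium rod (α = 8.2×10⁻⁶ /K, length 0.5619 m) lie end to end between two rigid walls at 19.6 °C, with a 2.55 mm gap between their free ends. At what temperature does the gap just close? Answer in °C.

T = 73.9 °C

Gap closes when ΔL₁ + ΔL₂ = 2.55 mm = 2.55×10⁻³ m
(α₁L₁ + α₂L₂)ΔT = g
α₁L₁ + α₂L₂ = 24×10⁻⁶×1.763 + 8.2×10⁻⁶×0.5619 = 4.691958×10⁻⁵ m/K
ΔT = 2.55×10⁻³ / 4.691958×10⁻⁵ = 54.348 K
T = 19.6 + 54.348 = 73.948 °C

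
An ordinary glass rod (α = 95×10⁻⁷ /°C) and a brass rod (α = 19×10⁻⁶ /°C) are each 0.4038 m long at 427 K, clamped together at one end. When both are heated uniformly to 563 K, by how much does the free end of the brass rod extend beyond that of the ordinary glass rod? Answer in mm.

0.522 mm

ΔT = 136 K
ordinary glass: ΔL = 95×10⁻⁷ × 0.4038 m × 136 = 5.2171×10⁻⁴ m = 0.52171 mm
brass: ΔL = 19×10⁻⁶ × 0.4038 m × 136 = 1.0434×10⁻³ m = 1.0434 mm
difference = 1.0434 − 0.52171 = 0.52169 mm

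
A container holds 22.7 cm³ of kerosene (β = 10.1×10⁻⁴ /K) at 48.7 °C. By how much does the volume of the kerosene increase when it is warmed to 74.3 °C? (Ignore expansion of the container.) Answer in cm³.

|ΔT| = |74.3 − 48.7| = 25.6 K
ΔV = βV₀ΔT = (10.1×10⁻⁴)(22.7)(25.6) = 0.587 cm³

ΔV = 0.587 cm³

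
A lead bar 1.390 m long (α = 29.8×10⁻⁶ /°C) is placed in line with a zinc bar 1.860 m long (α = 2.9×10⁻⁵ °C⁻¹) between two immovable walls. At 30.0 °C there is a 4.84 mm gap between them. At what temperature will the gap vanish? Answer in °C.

T = 80.8 °C

α₁L₁ = 4.1422×10⁻⁵ m/K, α₂L₂ = 5.394×10⁻⁵ m/K → total 9.5362×10⁻⁵ m/K
ΔT = g/(α₁L₁+α₂L₂) = 4.84×10⁻³ / 9.5362×10⁻⁵ = 50.754 K
T = 30.0 + 50.754 = 80.754 °C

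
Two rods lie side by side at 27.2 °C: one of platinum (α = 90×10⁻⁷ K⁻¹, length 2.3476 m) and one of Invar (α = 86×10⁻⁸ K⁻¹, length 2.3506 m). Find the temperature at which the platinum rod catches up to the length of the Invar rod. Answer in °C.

L₁(1 + α₁ΔT) = L₂(1 + α₂ΔT) ⇒ ΔT = (L₂ − L₁)/(α₁L₁ − α₂L₂)
L₂ − L₁ = 2.3506 − 2.3476 = 3.00×10⁻³ m
α₁L₁ − α₂L₂ = 90×10⁻⁷×2.3476 − 86×10⁻⁸×2.3506 = 1.9106884×10⁻⁵ m/K
ΔT = 3.00×10⁻³ / 1.9106884×10⁻⁵ = 157.011 K
T = 27.2 + 157.011 = 184.211 °C

T = 184.2 °C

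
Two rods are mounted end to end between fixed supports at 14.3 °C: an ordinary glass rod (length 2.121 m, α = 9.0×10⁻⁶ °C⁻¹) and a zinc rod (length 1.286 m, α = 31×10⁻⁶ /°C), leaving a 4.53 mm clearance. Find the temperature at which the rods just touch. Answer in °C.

α₁L₁ = 1.9089×10⁻⁵ m/K, α₂L₂ = 3.9866×10⁻⁵ m/K → total 5.8955×10⁻⁵ m/K
ΔT = g/(α₁L₁+α₂L₂) = 4.53×10⁻³ / 5.8955×10⁻⁵ = 76.838 K
T = 14.3 + 76.838 = 91.138 °C

T = 91.1 °C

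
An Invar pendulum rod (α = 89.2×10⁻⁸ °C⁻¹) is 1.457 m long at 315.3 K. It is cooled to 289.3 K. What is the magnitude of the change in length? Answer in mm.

|ΔT| = |289.3 − 315.3| = 26.0 K
ΔL = αL₀ΔT = (89.2×10⁻⁸)(1.457)(26.0) = 3.38×10⁻⁵ m

ΔL = 0.0338 mm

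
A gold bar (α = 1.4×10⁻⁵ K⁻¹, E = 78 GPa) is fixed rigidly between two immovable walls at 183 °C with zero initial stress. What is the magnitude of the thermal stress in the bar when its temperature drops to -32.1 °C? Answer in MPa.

Fully constrained: the free strain ε = αΔT is blocked, so σ = Eε = EαΔT.
|ΔT| = 215.1 K
σ = 78.0×10⁹ × 1.4×10⁻⁵ × 215.1 = 2.35×10⁸ Pa

σ = 235 MPa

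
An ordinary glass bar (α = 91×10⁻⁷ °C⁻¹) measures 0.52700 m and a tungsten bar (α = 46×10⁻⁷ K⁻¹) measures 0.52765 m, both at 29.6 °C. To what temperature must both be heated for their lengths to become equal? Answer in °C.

T = 304.0 °C

L₁(1 + α₁ΔT) = L₂(1 + α₂ΔT) ⇒ ΔT = (L₂ − L₁)/(α₁L₁ − α₂L₂)
L₂ − L₁ = 0.52765 − 0.52700 = 6.50×10⁻⁴ m
α₁L₁ − α₂L₂ = 91×10⁻⁷×0.52700 − 46×10⁻⁷×0.52765 = 2.36851×10⁻⁶ m/K
ΔT = 6.50×10⁻⁴ / 2.36851×10⁻⁶ = 274.434 K
T = 29.6 + 274.434 = 304.034 °C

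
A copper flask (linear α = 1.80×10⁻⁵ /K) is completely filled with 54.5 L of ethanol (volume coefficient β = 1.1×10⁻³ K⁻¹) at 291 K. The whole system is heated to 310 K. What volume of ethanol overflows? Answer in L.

1.08 L

The flask also expands: β_container ≈ 3α = 5.4×10⁻⁵ /K
Net overflow = V₀(β_liq − 3α_cont)ΔT
β − 3α = 1.10×10⁻³ − 5.4×10⁻⁵ = 1.046×10⁻³ /K; ΔT = 19 K
ΔV = 54.5 × 1.046×10⁻³ × 19 = 1.08 L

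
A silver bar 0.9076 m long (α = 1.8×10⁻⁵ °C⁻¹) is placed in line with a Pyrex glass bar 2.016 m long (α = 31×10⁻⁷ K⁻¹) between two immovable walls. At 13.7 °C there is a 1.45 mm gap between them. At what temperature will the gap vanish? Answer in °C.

T = 77.9 °C

Gap closes when ΔL₁ + ΔL₂ = 1.45 mm = 1.45×10⁻³ m
(α₁L₁ + α₂L₂)ΔT = g
α₁L₁ + α₂L₂ = 1.8×10⁻⁵×0.9076 + 31×10⁻⁷×2.016 = 2.25864×10⁻⁵ m/K
ΔT = 1.45×10⁻³ / 2.25864×10⁻⁵ = 64.198 K
T = 13.7 + 64.198 = 77.898 °C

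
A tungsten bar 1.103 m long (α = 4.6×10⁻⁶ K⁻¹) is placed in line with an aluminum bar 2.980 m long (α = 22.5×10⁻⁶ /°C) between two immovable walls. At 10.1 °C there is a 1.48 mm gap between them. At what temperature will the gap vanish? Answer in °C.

T = 30.6 °C

Gap closes when ΔL₁ + ΔL₂ = 1.48 mm = 1.48×10⁻³ m
(α₁L₁ + α₂L₂)ΔT = g
α₁L₁ + α₂L₂ = 4.6×10⁻⁶×1.103 + 22.5×10⁻⁶×2.980 = 7.21238×10⁻⁵ m/K
ΔT = 1.48×10⁻³ / 7.21238×10⁻⁵ = 20.520 K
T = 10.1 + 20.520 = 30.620 °C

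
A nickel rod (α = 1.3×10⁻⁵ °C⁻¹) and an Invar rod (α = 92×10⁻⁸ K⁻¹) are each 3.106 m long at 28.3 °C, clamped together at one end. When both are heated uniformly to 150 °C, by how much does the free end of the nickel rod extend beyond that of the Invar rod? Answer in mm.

4.57 mm

ΔT = 121.7 K
nickel: ΔL = 1.3×10⁻⁵ × 3.106 m × 121.7 = 4.9140×10⁻³ m = 4.9140 mm
Invar: ΔL = 92×10⁻⁸ × 3.106 m × 121.7 = 3.4776×10⁻⁴ m = 0.34776 mm
difference = 4.9140 − 0.34776 = 4.56624 mm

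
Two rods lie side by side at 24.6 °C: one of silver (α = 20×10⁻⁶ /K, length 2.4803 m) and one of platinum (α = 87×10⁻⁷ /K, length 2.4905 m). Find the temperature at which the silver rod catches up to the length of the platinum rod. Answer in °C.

T = 389.7 °C

Equal length when α₁L₁ΔT − α₂L₂ΔT = L₂ − L₁ = 1.02×10⁻² m
α₁L₁ = 4.9606×10⁻⁵, α₂L₂ = 2.166735×10⁻⁵ → Δ(αL) = 2.793865×10⁻⁵ m/K
ΔT = 1.02×10⁻² / 2.793865×10⁻⁵ = 365.086 K, so T = 24.6 + 365.086 = 389.686 °C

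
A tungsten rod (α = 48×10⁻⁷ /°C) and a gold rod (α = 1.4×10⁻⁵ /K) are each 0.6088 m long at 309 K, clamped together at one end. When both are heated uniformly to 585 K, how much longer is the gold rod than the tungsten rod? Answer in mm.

1.55 mm

ΔT = 276 K
tungsten: ΔL = 48×10⁻⁷ × 0.6088 m × 276 = 8.0654×10⁻⁴ m = 0.80654 mm
gold: ΔL = 1.4×10⁻⁵ × 0.6088 m × 276 = 2.3524×10⁻³ m = 2.3524 mm
difference = 2.3524 − 0.80654 = 1.54586 mm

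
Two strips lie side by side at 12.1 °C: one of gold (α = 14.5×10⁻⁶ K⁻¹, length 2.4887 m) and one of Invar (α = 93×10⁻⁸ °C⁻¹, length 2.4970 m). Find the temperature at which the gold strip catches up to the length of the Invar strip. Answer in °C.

L₁(1 + α₁ΔT) = L₂(1 + α₂ΔT) ⇒ ΔT = (L₂ − L₁)/(α₁L₁ − α₂L₂)
L₂ − L₁ = 2.4970 − 2.4887 = 8.30×10⁻³ m
α₁L₁ − α₂L₂ = 14.5×10⁻⁶×2.4887 − 93×10⁻⁸×2.4970 = 3.376394×10⁻⁵ m/K
ΔT = 8.30×10⁻³ / 3.376394×10⁻⁵ = 245.824 K
T = 12.1 + 245.824 = 257.924 °C

T = 257.9 °C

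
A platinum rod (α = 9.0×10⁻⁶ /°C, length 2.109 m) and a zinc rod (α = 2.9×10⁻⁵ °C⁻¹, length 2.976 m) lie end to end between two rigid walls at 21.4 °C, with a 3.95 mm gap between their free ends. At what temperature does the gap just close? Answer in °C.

Gap closes when ΔL₁ + ΔL₂ = 3.95 mm = 3.95×10⁻³ m
(α₁L₁ + α₂L₂)ΔT = g
α₁L₁ + α₂L₂ = 9.0×10⁻⁶×2.109 + 2.9×10⁻⁵×2.976 = 1.05285×10⁻⁴ m/K
ΔT = 3.95×10⁻³ / 1.05285×10⁻⁴ = 37.517 K
T = 21.4 + 37.517 = 58.917 °C

T = 58.9 °C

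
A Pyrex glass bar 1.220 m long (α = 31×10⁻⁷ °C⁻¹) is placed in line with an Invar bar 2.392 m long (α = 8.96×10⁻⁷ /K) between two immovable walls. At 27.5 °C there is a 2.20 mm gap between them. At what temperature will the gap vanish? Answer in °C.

Gap closes when ΔL₁ + ΔL₂ = 2.20 mm = 2.20×10⁻³ m
(α₁L₁ + α₂L₂)ΔT = g
α₁L₁ + α₂L₂ = 31×10⁻⁷×1.220 + 8.96×10⁻⁷×2.392 = 5.925232×10⁻⁶ m/K
ΔT = 2.20×10⁻³ / 5.925232×10⁻⁶ = 371.29 K
T = 27.5 + 371.29 = 398.79 °C

T = 399 °C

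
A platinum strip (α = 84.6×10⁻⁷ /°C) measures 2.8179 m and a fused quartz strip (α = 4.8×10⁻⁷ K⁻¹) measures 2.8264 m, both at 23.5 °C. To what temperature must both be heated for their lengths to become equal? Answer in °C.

T = 401.6 °C

Equal length when α₁L₁ΔT − α₂L₂ΔT = L₂ − L₁ = 8.50×10⁻³ m
α₁L₁ = 2.3839434×10⁻⁵, α₂L₂ = 1.356672×10⁻⁶ → Δ(αL) = 2.2482762×10⁻⁵ m/K
ΔT = 8.50×10⁻³ / 2.2482762×10⁻⁵ = 378.067 K, so T = 23.5 + 378.067 = 401.567 °C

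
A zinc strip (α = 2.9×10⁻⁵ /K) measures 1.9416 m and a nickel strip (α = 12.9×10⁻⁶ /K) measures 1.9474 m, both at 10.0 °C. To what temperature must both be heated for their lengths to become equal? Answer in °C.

Equal length when α₁L₁ΔT − α₂L₂ΔT = L₂ − L₁ = 5.80×10⁻³ m
α₁L₁ = 5.63064×10⁻⁵, α₂L₂ = 2.512146×10⁻⁵ → Δ(αL) = 3.118494×10⁻⁵ m/K
ΔT = 5.80×10⁻³ / 3.118494×10⁻⁵ = 185.987 K, so T = 10.0 + 185.987 = 195.987 °C

T = 196.0 °C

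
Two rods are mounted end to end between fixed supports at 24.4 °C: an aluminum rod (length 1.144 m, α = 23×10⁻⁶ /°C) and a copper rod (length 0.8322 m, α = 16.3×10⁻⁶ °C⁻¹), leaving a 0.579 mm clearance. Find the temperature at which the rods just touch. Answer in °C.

T = 38.9 °C

Gap closes when ΔL₁ + ΔL₂ = 0.579 mm = 5.79×10⁻⁴ m
(α₁L₁ + α₂L₂)ΔT = g
α₁L₁ + α₂L₂ = 23×10⁻⁶×1.144 + 16.3×10⁻⁶×0.8322 = 3.987686×10⁻⁵ m/K
ΔT = 5.79×10⁻⁴ / 3.987686×10⁻⁵ = 14.520 K
T = 24.4 + 14.520 = 38.920 °C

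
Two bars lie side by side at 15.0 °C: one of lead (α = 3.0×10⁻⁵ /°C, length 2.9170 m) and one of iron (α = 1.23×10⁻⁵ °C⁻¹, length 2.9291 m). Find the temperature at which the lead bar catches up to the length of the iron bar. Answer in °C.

Equal length when α₁L₁ΔT − α₂L₂ΔT = L₂ − L₁ = 1.21×10⁻² m
α₁L₁ = 8.751×10⁻⁵, α₂L₂ = 3.602793×10⁻⁵ → Δ(αL) = 5.148207×10⁻⁵ m/K
ΔT = 1.21×10⁻² / 5.148207×10⁻⁵ = 235.033 K, so T = 15.0 + 235.033 = 250.033 °C

T = 250.0 °C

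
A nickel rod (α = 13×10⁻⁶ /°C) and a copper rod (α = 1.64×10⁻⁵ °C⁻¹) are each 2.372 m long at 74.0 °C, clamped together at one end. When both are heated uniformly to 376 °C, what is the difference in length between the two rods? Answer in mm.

ΔT = 302.0 K
nickel: ΔL = 13×10⁻⁶ × 2.372 m × 302.0 = 9.3125×10⁻³ m = 9.3125 mm
copper: ΔL = 1.64×10⁻⁵ × 2.372 m × 302.0 = 1.1748×10⁻² m = 11.748 mm
difference = 11.748 − 9.3125 = 2.4355 mm

2.44 mm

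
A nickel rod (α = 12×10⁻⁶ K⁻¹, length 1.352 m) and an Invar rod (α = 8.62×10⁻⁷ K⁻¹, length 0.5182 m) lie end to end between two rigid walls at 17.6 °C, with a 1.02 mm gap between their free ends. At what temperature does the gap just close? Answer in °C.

α₁L₁ = 1.6224×10⁻⁵ m/K, α₂L₂ = 4.466884×10⁻⁷ m/K → total 1.66706884×10⁻⁵ m/K
ΔT = g/(α₁L₁+α₂L₂) = 1.02×10⁻³ / 1.66706884×10⁻⁵ = 61.185 K
T = 17.6 + 61.185 = 78.785 °C

T = 78.8 °C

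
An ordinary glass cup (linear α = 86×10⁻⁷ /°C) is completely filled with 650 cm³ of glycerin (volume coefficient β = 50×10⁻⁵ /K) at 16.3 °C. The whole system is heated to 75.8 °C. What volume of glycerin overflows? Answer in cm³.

18.3 cm³

The cup also expands: β_container ≈ 3α = 2.58×10⁻⁵ /K
Net overflow = V₀(β_liq − 3α_cont)ΔT
β − 3α = 5.00×10⁻⁴ − 2.58×10⁻⁵ = 4.742×10⁻⁴ /K; ΔT = 59.5 K
ΔV = 650 × 4.742×10⁻⁴ × 59.5 = 18.3 cm³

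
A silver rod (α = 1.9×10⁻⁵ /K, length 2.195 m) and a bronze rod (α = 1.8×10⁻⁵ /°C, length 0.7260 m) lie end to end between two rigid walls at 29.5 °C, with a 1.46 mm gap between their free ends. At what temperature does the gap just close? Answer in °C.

α₁L₁ = 4.1705×10⁻⁵ m/K, α₂L₂ = 1.3068×10⁻⁵ m/K → total 5.4773×10⁻⁵ m/K
ΔT = g/(α₁L₁+α₂L₂) = 1.46×10⁻³ / 5.4773×10⁻⁵ = 26.655 K
T = 29.5 + 26.655 = 56.155 °C

T = 56.2 °C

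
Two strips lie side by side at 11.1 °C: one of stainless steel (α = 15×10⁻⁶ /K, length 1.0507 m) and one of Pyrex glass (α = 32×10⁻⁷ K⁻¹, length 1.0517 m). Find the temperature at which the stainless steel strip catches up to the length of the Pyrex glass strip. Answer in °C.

T = 91.78 °C

L₁(1 + α₁ΔT) = L₂(1 + α₂ΔT) ⇒ ΔT = (L₂ − L₁)/(α₁L₁ − α₂L₂)
L₂ − L₁ = 1.0517 − 1.0507 = 1.00×10⁻³ m
α₁L₁ − α₂L₂ = 15×10⁻⁶×1.0507 − 32×10⁻⁷×1.0517 = 1.239506×10⁻⁵ m/K
ΔT = 1.00×10⁻³ / 1.239506×10⁻⁵ = 80.6773 K
T = 11.1 + 80.6773 = 91.7773 °C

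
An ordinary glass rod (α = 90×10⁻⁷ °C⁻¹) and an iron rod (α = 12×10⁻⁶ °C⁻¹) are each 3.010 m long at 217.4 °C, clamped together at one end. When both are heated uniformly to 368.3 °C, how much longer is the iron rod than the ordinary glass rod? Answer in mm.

ΔT = 150.9 K
ordinary glass: ΔL = 90×10⁻⁷ × 3.010 m × 150.9 = 4.0879×10⁻³ m = 4.0879 mm
iron: ΔL = 12×10⁻⁶ × 3.010 m × 150.9 = 5.4505×10⁻³ m = 5.4505 mm
difference = 5.4505 − 4.0879 = 1.3626 mm

1.36 mm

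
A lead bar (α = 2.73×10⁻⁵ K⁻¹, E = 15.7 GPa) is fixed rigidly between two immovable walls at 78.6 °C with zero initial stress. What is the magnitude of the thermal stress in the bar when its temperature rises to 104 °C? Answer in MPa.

σ = 10.9 MPa

Fully constrained: the free strain ε = αΔT is blocked, so σ = Eε = EαΔT.
|ΔT| = 25.4 K
σ = 15.7×10⁹ × 2.73×10⁻⁵ × 25.4 = 1.09×10⁷ Pa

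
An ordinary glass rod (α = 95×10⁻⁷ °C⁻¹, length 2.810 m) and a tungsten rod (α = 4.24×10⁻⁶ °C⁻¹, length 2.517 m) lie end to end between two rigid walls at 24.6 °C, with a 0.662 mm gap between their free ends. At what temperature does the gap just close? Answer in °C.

T = 42.3 °C

Gap closes when ΔL₁ + ΔL₂ = 0.662 mm = 6.62×10⁻⁴ m
(α₁L₁ + α₂L₂)ΔT = g
α₁L₁ + α₂L₂ = 95×10⁻⁷×2.810 + 4.24×10⁻⁶×2.517 = 3.736708×10⁻⁵ m/K
ΔT = 6.62×10⁻⁴ / 3.736708×10⁻⁵ = 17.716 K
T = 24.6 + 17.716 = 42.316 °C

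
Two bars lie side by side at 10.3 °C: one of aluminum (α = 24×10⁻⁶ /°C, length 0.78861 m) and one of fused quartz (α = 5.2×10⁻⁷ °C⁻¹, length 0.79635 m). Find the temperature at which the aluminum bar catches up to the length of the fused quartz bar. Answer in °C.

Equal length when α₁L₁ΔT − α₂L₂ΔT = L₂ − L₁ = 7.74×10⁻³ m
α₁L₁ = 1.892664×10⁻⁵, α₂L₂ = 4.14102×10⁻⁷ → Δ(αL) = 1.8512538×10⁻⁵ m/K
ΔT = 7.74×10⁻³ / 1.8512538×10⁻⁵ = 418.095 K, so T = 10.3 + 418.095 = 428.395 °C

T = 428.4 °C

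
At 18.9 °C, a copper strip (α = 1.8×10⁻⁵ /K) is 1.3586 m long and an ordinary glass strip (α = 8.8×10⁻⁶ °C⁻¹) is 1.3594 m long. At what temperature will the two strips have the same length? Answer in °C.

T = 82.94 °C

L₁(1 + α₁ΔT) = L₂(1 + α₂ΔT) ⇒ ΔT = (L₂ − L₁)/(α₁L₁ − α₂L₂)
L₂ − L₁ = 1.3594 − 1.3586 = 8.00×10⁻⁴ m
α₁L₁ − α₂L₂ = 1.8×10⁻⁵×1.3586 − 8.8×10⁻⁶×1.3594 = 1.249208×10⁻⁵ m/K
ΔT = 8.00×10⁻⁴ / 1.249208×10⁻⁵ = 64.0406 K
T = 18.9 + 64.0406 = 82.9406 °C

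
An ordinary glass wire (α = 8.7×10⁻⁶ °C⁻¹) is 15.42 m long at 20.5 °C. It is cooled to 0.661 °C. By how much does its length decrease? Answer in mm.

|ΔT| = |0.661 − 20.5| = 19.839 K
ΔL = αL₀ΔT = (8.7×10⁻⁶)(15.42)(19.839) = 2.66×10⁻³ m

ΔL = 2.66 mm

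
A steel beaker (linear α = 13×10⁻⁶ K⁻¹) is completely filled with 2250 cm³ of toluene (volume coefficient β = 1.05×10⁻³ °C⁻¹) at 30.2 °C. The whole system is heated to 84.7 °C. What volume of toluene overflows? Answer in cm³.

The beaker also expands: β_container ≈ 3α = 3.9×10⁻⁵ /K
Net overflow = V₀(β_liq − 3α_cont)ΔT
β − 3α = 1.05×10⁻³ − 3.9×10⁻⁵ = 1.011×10⁻³ /K; ΔT = 54.5 K
ΔV = 2250 × 1.011×10⁻³ × 54.5 = 124 cm³

124 cm³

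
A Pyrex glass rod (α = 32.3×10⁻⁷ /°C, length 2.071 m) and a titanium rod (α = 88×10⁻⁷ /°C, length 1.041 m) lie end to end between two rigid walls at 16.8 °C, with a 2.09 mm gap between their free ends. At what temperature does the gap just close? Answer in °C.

Gap closes when ΔL₁ + ΔL₂ = 2.09 mm = 2.09×10⁻³ m
(α₁L₁ + α₂L₂)ΔT = g
α₁L₁ + α₂L₂ = 32.3×10⁻⁷×2.071 + 88×10⁻⁷×1.041 = 1.585013×10⁻⁵ m/K
ΔT = 2.09×10⁻³ / 1.585013×10⁻⁵ = 131.86 K
T = 16.8 + 131.86 = 148.66 °C

T = 149 °C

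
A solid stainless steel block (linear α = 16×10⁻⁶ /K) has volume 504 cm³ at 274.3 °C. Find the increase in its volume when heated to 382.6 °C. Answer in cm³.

ΔV = 2.62 cm³

Isotropic solid: β ≈ 3α = 4.8×10⁻⁵ /K; ΔT = 108.3 K
ΔV = 3αV₀ΔT = 3(16×10⁻⁶)(504)(108.3) = 2.62 cm³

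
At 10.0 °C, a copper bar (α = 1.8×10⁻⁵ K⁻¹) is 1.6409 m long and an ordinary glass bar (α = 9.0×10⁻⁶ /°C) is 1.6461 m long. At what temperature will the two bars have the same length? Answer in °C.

Equal length when α₁L₁ΔT − α₂L₂ΔT = L₂ − L₁ = 5.20×10⁻³ m
α₁L₁ = 2.95362×10⁻⁵, α₂L₂ = 1.48149×10⁻⁵ → Δ(αL) = 1.47213×10⁻⁵ m/K
ΔT = 5.20×10⁻³ / 1.47213×10⁻⁵ = 353.230 K, so T = 10.0 + 353.230 = 363.230 °C

T = 363.2 °C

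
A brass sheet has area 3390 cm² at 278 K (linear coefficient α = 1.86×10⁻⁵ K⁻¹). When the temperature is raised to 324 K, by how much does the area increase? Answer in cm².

ΔA = 5.80 cm²

Area coefficient ≈ 2α; |ΔT| = 46 K
ΔA = 2αA₀ΔT = 2(1.86×10⁻⁵)(3390)(46) = 5.80 cm²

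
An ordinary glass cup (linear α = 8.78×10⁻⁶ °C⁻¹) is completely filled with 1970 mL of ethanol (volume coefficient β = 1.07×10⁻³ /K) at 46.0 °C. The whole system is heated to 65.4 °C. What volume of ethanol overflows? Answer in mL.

39.9 mL

The cup also expands: β_container ≈ 3α = 2.634×10⁻⁵ /K
Net overflow = V₀(β_liq − 3α_cont)ΔT
β − 3α = 1.07×10⁻³ − 2.634×10⁻⁵ = 1.04366×10⁻³ /K; ΔT = 19.4 K
ΔV = 1970 × 1.04366×10⁻³ × 19.4 = 39.9 mL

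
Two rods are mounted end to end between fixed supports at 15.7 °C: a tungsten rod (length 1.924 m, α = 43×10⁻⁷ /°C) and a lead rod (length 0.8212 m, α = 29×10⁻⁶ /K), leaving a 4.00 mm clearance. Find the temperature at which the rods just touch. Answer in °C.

Gap closes when ΔL₁ + ΔL₂ = 4.00 mm = 4.00×10⁻³ m
(α₁L₁ + α₂L₂)ΔT = g
α₁L₁ + α₂L₂ = 43×10⁻⁷×1.924 + 29×10⁻⁶×0.8212 = 3.2088×10⁻⁵ m/K
ΔT = 4.00×10⁻³ / 3.2088×10⁻⁵ = 124.66 K
T = 15.7 + 124.66 = 140.36 °C

T = 140 °C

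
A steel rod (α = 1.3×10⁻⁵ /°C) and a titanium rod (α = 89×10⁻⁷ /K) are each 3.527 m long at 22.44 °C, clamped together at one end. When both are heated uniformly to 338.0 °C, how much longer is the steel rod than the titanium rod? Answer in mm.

ΔT = 315.56 K
steel: ΔL = 1.3×10⁻⁵ × 3.527 m × 315.56 = 1.4469×10⁻² m = 14.469 mm
titanium: ΔL = 89×10⁻⁷ × 3.527 m × 315.56 = 9.9055×10⁻³ m = 9.9055 mm
difference = 14.469 − 9.9055 = 4.5635 mm

4.56 mm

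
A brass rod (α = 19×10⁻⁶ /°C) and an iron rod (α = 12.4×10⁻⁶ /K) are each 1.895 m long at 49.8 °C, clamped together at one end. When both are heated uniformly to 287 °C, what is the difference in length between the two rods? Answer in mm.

ΔT = 237.2 K
brass: ΔL = 19×10⁻⁶ × 1.895 m × 237.2 = 8.5404×10⁻³ m = 8.5404 mm
iron: ΔL = 12.4×10⁻⁶ × 1.895 m × 237.2 = 5.5737×10⁻³ m = 5.5737 mm
difference = 8.5404 − 5.5737 = 2.9667 mm

2.97 mm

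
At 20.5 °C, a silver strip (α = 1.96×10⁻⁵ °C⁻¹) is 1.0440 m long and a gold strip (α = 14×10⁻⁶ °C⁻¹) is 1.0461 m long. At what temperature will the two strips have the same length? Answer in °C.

L₁(1 + α₁ΔT) = L₂(1 + α₂ΔT) ⇒ ΔT = (L₂ − L₁)/(α₁L₁ − α₂L₂)
L₂ − L₁ = 1.0461 − 1.0440 = 2.10×10⁻³ m
α₁L₁ − α₂L₂ = 1.96×10⁻⁵×1.0440 − 14×10⁻⁶×1.0461 = 5.817×10⁻⁶ m/K
ΔT = 2.10×10⁻³ / 5.817×10⁻⁶ = 361.011 K
T = 20.5 + 361.011 = 381.511 °C

T = 381.5 °C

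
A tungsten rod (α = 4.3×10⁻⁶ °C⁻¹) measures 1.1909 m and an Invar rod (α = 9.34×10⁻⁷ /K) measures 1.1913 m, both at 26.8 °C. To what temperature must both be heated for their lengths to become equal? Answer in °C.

Equal length when α₁L₁ΔT − α₂L₂ΔT = L₂ − L₁ = 4.00×10⁻⁴ m
α₁L₁ = 5.12087×10⁻⁶, α₂L₂ = 1.1126742×10⁻⁶ → Δ(αL) = 4.0081958×10⁻⁶ m/K
ΔT = 4.00×10⁻⁴ / 4.0081958×10⁻⁶ = 99.796 K, so T = 26.8 + 99.796 = 126.596 °C

T = 126.6 °C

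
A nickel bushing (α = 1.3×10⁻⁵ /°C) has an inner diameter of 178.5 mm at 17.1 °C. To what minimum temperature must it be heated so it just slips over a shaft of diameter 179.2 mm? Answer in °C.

Required Δd = 179.2 − 178.5 = 0.7 mm
Δd = αd₀ΔT ⇒ ΔT = Δd/(αd₀) = 0.7 / (1.3×10⁻⁵ × 178.5) = 301.66 K
T_min = 17.1 + 301.66 = 318.76 °C

T = 319 °C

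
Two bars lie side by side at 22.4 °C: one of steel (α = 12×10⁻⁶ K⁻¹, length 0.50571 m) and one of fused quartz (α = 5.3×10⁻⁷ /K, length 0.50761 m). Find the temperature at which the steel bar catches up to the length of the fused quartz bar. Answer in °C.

T = 350.0 °C

Equal length when α₁L₁ΔT − α₂L₂ΔT = L₂ − L₁ = 1.90×10⁻³ m
α₁L₁ = 6.06852×10⁻⁶, α₂L₂ = 2.690333×10⁻⁷ → Δ(αL) = 5.7994867×10⁻⁶ m/K
ΔT = 1.90×10⁻³ / 5.7994867×10⁻⁶ = 327.615 K, so T = 22.4 + 327.615 = 350.015 °C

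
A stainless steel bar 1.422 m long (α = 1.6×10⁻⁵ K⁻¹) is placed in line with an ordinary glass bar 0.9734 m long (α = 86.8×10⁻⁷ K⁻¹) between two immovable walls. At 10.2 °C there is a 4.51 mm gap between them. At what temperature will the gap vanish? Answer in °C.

T = 155 °C

α₁L₁ = 2.2752×10⁻⁵ m/K, α₂L₂ = 8.449112×10⁻⁶ m/K → total 3.1201112×10⁻⁵ m/K
ΔT = g/(α₁L₁+α₂L₂) = 4.51×10⁻³ / 3.1201112×10⁻⁵ = 144.55 K
T = 10.2 + 144.55 = 154.75 °C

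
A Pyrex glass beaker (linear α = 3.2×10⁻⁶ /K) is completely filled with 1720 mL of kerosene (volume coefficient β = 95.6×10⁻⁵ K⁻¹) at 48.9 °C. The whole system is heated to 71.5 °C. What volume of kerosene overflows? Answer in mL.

36.8 mL

The beaker also expands: β_container ≈ 3α = 9.6×10⁻⁶ /K
Net overflow = V₀(β_liq − 3α_cont)ΔT
β − 3α = 9.56×10⁻⁴ − 9.6×10⁻⁶ = 9.464×10⁻⁴ /K; ΔT = 22.6 K
ΔV = 1720 × 9.464×10⁻⁴ × 22.6 = 36.8 mL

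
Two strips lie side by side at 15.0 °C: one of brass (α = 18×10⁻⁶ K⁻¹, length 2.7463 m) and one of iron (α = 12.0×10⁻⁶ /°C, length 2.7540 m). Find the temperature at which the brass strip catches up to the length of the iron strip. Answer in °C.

T = 484.9 °C

L₁(1 + α₁ΔT) = L₂(1 + α₂ΔT) ⇒ ΔT = (L₂ − L₁)/(α₁L₁ − α₂L₂)
L₂ − L₁ = 2.7540 − 2.7463 = 7.70×10⁻³ m
α₁L₁ − α₂L₂ = 18×10⁻⁶×2.7463 − 12.0×10⁻⁶×2.7540 = 1.63854×10⁻⁵ m/K
ΔT = 7.70×10⁻³ / 1.63854×10⁻⁵ = 469.931 K
T = 15.0 + 469.931 = 484.931 °C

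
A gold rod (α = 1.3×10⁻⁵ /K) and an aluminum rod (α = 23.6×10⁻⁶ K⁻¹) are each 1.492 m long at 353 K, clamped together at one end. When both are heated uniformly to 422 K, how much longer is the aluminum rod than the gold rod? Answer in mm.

1.09 mm

ΔT = 69 K
gold: ΔL = 1.3×10⁻⁵ × 1.492 m × 69 = 1.3383×10⁻³ m = 1.3383 mm
aluminum: ΔL = 23.6×10⁻⁶ × 1.492 m × 69 = 2.4296×10⁻³ m = 2.4296 mm
difference = 2.4296 − 1.3383 = 1.0913 mm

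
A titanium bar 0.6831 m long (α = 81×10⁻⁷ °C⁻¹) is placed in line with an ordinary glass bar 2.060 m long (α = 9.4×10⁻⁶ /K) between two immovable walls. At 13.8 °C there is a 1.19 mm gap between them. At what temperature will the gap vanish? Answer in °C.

T = 61.6 °C

Gap closes when ΔL₁ + ΔL₂ = 1.19 mm = 1.19×10⁻³ m
(α₁L₁ + α₂L₂)ΔT = g
α₁L₁ + α₂L₂ = 81×10⁻⁷×0.6831 + 9.4×10⁻⁶×2.060 = 2.489711×10⁻⁵ m/K
ΔT = 1.19×10⁻³ / 2.489711×10⁻⁵ = 47.797 K
T = 13.8 + 47.797 = 61.597 °C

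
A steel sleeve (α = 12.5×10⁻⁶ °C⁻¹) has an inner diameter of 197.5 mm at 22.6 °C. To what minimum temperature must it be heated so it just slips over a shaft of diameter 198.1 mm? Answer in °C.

T = 266 °C

Required Δd = 198.1 − 197.5 = 0.6 mm
Δd = αd₀ΔT ⇒ ΔT = Δd/(αd₀) = 0.6 / (12.5×10⁻⁶ × 197.5) = 243.04 K
T_min = 22.6 + 243.04 = 265.64 °C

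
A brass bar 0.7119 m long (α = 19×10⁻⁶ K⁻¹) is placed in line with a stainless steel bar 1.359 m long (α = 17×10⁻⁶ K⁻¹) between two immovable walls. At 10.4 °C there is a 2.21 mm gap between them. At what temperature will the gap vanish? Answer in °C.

α₁L₁ = 1.35261×10⁻⁵ m/K, α₂L₂ = 2.3103×10⁻⁵ m/K → total 3.66291×10⁻⁵ m/K
ΔT = g/(α₁L₁+α₂L₂) = 2.21×10⁻³ / 3.66291×10⁻⁵ = 60.335 K
T = 10.4 + 60.335 = 70.735 °C

T = 70.7 °C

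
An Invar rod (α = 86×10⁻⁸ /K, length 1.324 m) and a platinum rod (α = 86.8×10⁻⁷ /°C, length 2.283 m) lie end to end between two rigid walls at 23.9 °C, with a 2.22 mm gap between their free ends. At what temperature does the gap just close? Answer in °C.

T = 130 °C

α₁L₁ = 1.13864×10⁻⁶ m/K, α₂L₂ = 1.981644×10⁻⁵ m/K → total 2.095508×10⁻⁵ m/K
ΔT = g/(α₁L₁+α₂L₂) = 2.22×10⁻³ / 2.095508×10⁻⁵ = 105.94 K
T = 23.9 + 105.94 = 129.84 °C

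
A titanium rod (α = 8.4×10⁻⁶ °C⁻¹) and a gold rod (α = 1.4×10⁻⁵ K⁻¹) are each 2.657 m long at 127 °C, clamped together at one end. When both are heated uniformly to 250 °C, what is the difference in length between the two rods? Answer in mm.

1.83 mm

ΔT = 123 K
titanium: ΔL = 8.4×10⁻⁶ × 2.657 m × 123 = 2.7452×10⁻³ m = 2.7452 mm
gold: ΔL = 1.4×10⁻⁵ × 2.657 m × 123 = 4.5754×10⁻³ m = 4.5754 mm
difference = 4.5754 − 2.7452 = 1.8302 mm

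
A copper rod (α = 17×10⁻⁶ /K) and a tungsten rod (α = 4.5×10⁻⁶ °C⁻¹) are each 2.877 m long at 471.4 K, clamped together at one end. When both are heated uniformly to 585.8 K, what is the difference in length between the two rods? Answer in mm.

4.11 mm

ΔT = 114.4 K
copper: ΔL = 17×10⁻⁶ × 2.877 m × 114.4 = 5.5952×10⁻³ m = 5.5952 mm
tungsten: ΔL = 4.5×10⁻⁶ × 2.877 m × 114.4 = 1.4811×10⁻³ m = 1.4811 mm
difference = 5.5952 − 1.4811 = 4.1141 mm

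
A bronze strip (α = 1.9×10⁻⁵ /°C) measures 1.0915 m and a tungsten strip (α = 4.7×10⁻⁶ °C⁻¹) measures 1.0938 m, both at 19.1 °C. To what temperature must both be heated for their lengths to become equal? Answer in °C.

L₁(1 + α₁ΔT) = L₂(1 + α₂ΔT) ⇒ ΔT = (L₂ − L₁)/(α₁L₁ − α₂L₂)
L₂ − L₁ = 1.0938 − 1.0915 = 2.30×10⁻³ m
α₁L₁ − α₂L₂ = 1.9×10⁻⁵×1.0915 − 4.7×10⁻⁶×1.0938 = 1.559764×10⁻⁵ m/K
ΔT = 2.30×10⁻³ / 1.559764×10⁻⁵ = 147.458 K
T = 19.1 + 147.458 = 166.558 °C

T = 166.6 °C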